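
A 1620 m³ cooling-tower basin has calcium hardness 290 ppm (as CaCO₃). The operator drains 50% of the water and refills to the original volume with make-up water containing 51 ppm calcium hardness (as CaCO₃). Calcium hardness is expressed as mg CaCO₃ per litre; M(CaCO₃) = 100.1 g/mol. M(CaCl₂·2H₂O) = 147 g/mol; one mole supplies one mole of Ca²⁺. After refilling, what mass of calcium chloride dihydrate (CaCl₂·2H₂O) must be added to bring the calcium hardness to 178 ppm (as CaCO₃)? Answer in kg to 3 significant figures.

17.8 kg

Volume: 1620 m³ = 1,620,000 L.
After draining 50% and refilling: 290 × 0.50 + 51 × 0.50 = 170.5 ppm.
Deficit to target: 178 − 170.5 = 7.5 mg/L.
As CaCO₃: 7.5 mg/L × 1,620,000 L = 12,150 g; ÷ 100.1 = 121.4 mol Ca²⁺.
Mass: 121.4 × 147 = 17,840 g.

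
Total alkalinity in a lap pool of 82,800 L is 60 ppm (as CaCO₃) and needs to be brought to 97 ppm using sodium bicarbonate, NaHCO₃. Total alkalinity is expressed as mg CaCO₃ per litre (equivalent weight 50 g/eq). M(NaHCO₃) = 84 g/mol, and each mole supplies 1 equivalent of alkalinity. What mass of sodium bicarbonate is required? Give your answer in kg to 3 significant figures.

5.15 kg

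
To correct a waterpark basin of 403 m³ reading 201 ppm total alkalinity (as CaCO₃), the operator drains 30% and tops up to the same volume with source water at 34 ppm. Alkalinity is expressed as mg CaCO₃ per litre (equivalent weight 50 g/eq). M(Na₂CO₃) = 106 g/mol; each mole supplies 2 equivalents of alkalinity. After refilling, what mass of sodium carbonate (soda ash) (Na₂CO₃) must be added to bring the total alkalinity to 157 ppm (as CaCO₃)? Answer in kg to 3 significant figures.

Volume: 403 m³ = 403,000 L.
After draining 30% and refilling: 201 × 0.70 + 34 × 0.30 = 150.9 ppm.
Deficit to target: 157 − 150.9 = 6.1 mg/L.
As CaCO₃: 6.1 mg/L × 403,000 L = 2458 g; ÷ 50 g/eq ÷ 2 = 24.58 mol Na₂CO₃.
Mass: 24.58 × 106 = 2606 g.

2.61 kg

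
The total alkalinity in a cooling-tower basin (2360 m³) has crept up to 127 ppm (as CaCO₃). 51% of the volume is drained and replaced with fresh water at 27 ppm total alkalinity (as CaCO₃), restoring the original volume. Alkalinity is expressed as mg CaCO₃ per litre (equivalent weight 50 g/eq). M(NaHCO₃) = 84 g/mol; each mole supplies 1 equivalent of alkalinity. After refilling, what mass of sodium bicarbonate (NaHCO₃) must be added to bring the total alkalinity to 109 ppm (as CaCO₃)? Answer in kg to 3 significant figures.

131 kg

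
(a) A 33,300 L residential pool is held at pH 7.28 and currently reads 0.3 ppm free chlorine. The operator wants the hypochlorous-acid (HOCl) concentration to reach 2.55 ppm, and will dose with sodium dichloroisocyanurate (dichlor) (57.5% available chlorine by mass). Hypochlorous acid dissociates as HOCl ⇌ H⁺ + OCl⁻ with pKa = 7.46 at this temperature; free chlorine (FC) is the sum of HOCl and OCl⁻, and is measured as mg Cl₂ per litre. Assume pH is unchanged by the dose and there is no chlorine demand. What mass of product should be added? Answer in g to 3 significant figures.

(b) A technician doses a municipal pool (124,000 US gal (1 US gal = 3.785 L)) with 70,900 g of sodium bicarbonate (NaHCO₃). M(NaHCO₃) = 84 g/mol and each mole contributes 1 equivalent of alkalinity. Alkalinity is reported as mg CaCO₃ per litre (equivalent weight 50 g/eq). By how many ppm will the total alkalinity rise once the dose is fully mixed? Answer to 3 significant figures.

(a) 228 g; (b) 89.9 ppm

(a) [OCl⁻]/[HOCl] = 10^(pH − pKa) = 10^(7.28 − 7.46) = 0.6607; fraction as HOCl = 1/(1 + 0.6607) = 0.6022.
(a) Free chlorine required for 2.55 ppm HOCl: 2.55 / 0.6022 = 4.235 ppm.
(a) FC to add: 4.235 − 0.3 = 3.935 mg/L as Cl₂.
(a) Cl₂ equivalent: 3.935 mg/L × 33,300 L = 131 g.
(a) Product at 57.5% available Cl: 131 / 0.575 = 227.9 g.

(b) Volume: 124,000 US gal × 3.785 L/gal = 469,340 L.
(b) Moles of NaHCO₃: 70,900 g ÷ 84 g/mol = 844 mol → 844 eq of alkalinity.
(b) As CaCO₃: 844 eq × 50 g/eq = 42,200 g.
(b) Rise: 42,200 g / 469,340 L × 1000 = 89.92 mg/L.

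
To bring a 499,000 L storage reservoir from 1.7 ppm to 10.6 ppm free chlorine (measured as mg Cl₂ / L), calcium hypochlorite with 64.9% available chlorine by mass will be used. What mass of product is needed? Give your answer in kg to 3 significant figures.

Chlorine deficit: 10.6 − 1.7 = 8.9 ppm = 8.9 mg/L as Cl₂.
Cl₂ equivalent needed: 8.9 mg/L × 499,000 L = 4,441,000 mg = 4441 g.
Product at 64.9% available chlorine: 4441 / 0.649 = 6843 g.

6.84 kg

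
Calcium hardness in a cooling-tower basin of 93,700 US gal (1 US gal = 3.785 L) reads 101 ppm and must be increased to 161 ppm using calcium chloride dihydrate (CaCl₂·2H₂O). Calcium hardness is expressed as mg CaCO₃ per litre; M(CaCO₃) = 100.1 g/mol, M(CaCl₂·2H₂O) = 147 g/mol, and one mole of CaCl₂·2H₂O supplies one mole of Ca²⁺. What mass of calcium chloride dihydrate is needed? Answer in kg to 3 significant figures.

31.2 kg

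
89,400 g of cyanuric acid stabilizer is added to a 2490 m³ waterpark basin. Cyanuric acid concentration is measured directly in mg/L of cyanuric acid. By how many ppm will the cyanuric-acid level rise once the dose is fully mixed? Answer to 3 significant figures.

35.9 ppm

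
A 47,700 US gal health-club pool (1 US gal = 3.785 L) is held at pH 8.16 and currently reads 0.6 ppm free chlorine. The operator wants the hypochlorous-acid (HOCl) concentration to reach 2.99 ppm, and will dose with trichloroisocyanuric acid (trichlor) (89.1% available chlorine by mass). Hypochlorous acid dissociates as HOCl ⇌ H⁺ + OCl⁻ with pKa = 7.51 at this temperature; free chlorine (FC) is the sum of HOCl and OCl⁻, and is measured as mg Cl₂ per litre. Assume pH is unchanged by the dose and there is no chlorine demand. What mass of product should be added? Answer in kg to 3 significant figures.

3.19 kg

Volume: 47,700 US gal × 3.785 L/gal = 180,544 L.
[OCl⁻]/[HOCl] = 10^(pH − pKa) = 10^(8.16 − 7.51) = 4.467; fraction as HOCl = 1/(1 + 4.467) = 0.1829.
Free chlorine required for 2.99 ppm HOCl: 2.99 / 0.1829 = 16.35 ppm.
FC to add: 16.35 − 0.6 = 15.75 mg/L as Cl₂.
Cl₂ equivalent: 15.75 mg/L × 180,544 L = 2843 g.
Product at 89.1% available Cl: 2843 / 0.891 = 3191 g.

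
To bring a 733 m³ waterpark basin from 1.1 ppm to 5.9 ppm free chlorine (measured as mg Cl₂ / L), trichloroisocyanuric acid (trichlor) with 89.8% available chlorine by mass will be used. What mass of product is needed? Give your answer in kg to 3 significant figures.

3.92 kg

Volume: 733 m³ = 733,000 L.
Chlorine deficit: 5.9 − 1.1 = 4.8 ppm = 4.8 mg/L as Cl₂.
Cl₂ equivalent needed: 4.8 mg/L × 733,000 L = 3,518,000 mg = 3518 g.
Product at 89.8% available chlorine: 3518 / 0.898 = 3918 g.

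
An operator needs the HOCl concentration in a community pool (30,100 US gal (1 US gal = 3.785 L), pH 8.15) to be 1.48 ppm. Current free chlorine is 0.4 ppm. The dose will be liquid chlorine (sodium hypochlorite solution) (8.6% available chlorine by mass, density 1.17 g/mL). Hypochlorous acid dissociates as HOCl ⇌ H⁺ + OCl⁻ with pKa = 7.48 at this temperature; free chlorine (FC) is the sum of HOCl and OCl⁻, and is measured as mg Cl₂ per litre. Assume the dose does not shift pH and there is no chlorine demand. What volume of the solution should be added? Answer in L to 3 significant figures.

Volume: 30,100 US gal × 3.785 L/gal = 113,928 L.
[OCl⁻]/[HOCl] = 10^(pH − pKa) = 10^(8.15 − 7.48) = 4.677; fraction as HOCl = 1/(1 + 4.677) = 0.1761.
Free chlorine required for 1.48 ppm HOCl: 1.48 / 0.1761 = 8.402 ppm.
FC to add: 8.402 − 0.4 = 8.002 mg/L as Cl₂.
Cl₂ equivalent: 8.002 mg/L × 113,928 L = 911.7 g.
Product at 8.6% available Cl: 911.7 / 0.086 = 10,600 g.
Volume: 10,600 g ÷ 1.17 g/mL = 9061 mL.

9.06 L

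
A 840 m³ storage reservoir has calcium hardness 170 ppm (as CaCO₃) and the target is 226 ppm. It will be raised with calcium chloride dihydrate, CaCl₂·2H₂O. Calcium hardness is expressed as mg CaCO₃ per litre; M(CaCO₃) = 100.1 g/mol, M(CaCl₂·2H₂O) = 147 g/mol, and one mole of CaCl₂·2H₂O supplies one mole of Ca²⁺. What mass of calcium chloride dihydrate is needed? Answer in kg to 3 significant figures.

69.1 kg

Volume: 840 m³ = 840,000 L.
Hardness to add: (226 − 170) = 56 mg/L as CaCO₃ × 840,000 L = 47,040 g as CaCO₃.
Moles of Ca²⁺ (1 mol Ca²⁺ ≡ 1 mol CaCO₃): 47,040 / 100.1 g/mol = 469.9 mol.
Mass of CaCl₂·2H₂O: 469.9 × 147 = 69,080 g.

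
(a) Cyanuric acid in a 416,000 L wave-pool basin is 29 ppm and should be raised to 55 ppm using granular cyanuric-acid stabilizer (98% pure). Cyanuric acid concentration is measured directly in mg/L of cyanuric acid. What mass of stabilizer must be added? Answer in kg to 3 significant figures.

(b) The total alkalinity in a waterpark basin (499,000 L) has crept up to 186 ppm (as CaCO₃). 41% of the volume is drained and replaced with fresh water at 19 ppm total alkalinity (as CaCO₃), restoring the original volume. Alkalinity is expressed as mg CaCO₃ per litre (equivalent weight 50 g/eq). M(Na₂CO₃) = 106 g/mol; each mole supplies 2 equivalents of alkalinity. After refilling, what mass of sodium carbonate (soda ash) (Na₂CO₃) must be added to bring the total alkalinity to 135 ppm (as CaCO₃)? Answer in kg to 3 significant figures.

(a) CYA to add: (55 − 29) = 26 mg/L × 416,000 L = 10,820 g cyanuric acid.
(a) At 98% purity: 10,820 / 0.98 = 11,040 g product.

(b) After draining 41% and refilling: 186 × 0.59 + 19 × 0.41 = 117.53 ppm.
(b) Deficit to target: 135 − 117.53 = 17.47 mg/L.
(b) As CaCO₃: 17.47 mg/L × 499,000 L = 8718 g; ÷ 50 g/eq ÷ 2 = 87.18 mol Na₂CO₃.
(b) Mass: 87.18 × 106 = 9241 g.

(a) 11.0 kg; (b) 9.24 kg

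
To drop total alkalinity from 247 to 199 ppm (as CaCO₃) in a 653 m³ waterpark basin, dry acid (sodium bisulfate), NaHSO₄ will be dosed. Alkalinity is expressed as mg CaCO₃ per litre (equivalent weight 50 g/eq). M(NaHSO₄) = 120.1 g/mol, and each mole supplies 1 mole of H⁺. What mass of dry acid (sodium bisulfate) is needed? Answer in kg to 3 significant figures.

75.3 kg

Volume: 653 m³ = 653,000 L.
Alkalinity to neutralize: (247 − 199) = 48 mg/L as CaCO₃ × 653,000 L = 31,340 g as CaCO₃.
Equivalents of H⁺ required: 31,340 ÷ 50 g/eq = 626.9 eq = 626.9 mol NaHSO₄.
Mass of NaHSO₄: 626.9 × 120.1 = 75,290 g.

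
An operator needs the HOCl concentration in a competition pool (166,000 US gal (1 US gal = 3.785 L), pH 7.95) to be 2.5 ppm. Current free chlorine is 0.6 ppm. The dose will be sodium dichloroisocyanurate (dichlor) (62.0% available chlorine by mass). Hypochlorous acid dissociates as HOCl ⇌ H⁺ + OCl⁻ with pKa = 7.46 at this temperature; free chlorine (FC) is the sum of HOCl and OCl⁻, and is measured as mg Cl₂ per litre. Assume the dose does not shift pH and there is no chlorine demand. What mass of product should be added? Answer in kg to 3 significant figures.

Volume: 166,000 US gal × 3.785 L/gal = 628,310 L.
[OCl⁻]/[HOCl] = 10^(pH − pKa) = 10^(7.95 − 7.46) = 3.09; fraction as HOCl = 1/(1 + 3.09) = 0.2445.
Free chlorine required for 2.5 ppm HOCl: 2.5 / 0.2445 = 10.23 ppm.
FC to add: 10.23 − 0.6 = 9.626 mg/L as Cl₂.
Cl₂ equivalent: 9.626 mg/L × 628,310 L = 6048 g.
Product at 62.0% available Cl: 6048 / 0.62 = 9755 g.

9.75 kg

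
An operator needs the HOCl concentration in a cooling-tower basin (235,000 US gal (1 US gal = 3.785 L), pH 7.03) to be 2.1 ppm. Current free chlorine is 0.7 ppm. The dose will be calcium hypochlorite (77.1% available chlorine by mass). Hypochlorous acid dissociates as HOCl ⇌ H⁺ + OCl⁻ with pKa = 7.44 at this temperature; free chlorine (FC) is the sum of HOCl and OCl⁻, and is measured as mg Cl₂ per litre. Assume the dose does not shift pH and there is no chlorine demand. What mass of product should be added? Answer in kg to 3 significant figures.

2.56 kg

Volume: 235,000 US gal × 3.785 L/gal = 889,475 L.
[OCl⁻]/[HOCl] = 10^(pH − pKa) = 10^(7.03 − 7.44) = 0.389; fraction as HOCl = 1/(1 + 0.389) = 0.7199.
Free chlorine required for 2.1 ppm HOCl: 2.1 / 0.7199 = 2.917 ppm.
FC to add: 2.917 − 0.7 = 2.217 mg/L as Cl₂.
Cl₂ equivalent: 2.217 mg/L × 889,475 L = 1972 g.
Product at 77.1% available Cl: 1972 / 0.771 = 2558 g.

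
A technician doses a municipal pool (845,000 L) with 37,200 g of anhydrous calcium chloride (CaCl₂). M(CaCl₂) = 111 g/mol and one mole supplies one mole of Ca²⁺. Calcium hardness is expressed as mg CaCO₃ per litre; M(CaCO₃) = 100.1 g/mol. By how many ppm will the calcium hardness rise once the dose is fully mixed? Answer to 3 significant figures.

39.7 ppm

Moles of Ca²⁺: 37,200 g ÷ 111 g/mol = 335.1 mol.
As CaCO₃: 335.1 mol × 100.1 g/mol = 33,550 g.
Rise: 33,550 g / 845,000 L × 1000 = 39.7 mg/L.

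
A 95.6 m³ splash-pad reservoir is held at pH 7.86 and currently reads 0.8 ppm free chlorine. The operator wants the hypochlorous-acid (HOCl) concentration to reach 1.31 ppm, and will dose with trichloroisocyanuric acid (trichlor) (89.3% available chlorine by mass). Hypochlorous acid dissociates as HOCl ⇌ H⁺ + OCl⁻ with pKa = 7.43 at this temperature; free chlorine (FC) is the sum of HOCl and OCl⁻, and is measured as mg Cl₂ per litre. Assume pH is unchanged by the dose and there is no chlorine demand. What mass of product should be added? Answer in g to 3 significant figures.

432 g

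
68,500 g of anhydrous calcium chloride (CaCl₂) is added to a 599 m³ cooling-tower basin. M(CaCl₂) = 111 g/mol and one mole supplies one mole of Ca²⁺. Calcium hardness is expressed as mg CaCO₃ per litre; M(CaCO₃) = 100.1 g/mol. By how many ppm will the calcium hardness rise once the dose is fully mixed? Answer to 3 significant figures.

103 ppm

Volume: 599 m³ = 599,000 L.
Moles of Ca²⁺: 68,500 g ÷ 111 g/mol = 617.1 mol.
As CaCO₃: 617.1 mol × 100.1 g/mol = 61,770 g.
Rise: 61,770 g / 599,000 L × 1000 = 103.1 mg/L.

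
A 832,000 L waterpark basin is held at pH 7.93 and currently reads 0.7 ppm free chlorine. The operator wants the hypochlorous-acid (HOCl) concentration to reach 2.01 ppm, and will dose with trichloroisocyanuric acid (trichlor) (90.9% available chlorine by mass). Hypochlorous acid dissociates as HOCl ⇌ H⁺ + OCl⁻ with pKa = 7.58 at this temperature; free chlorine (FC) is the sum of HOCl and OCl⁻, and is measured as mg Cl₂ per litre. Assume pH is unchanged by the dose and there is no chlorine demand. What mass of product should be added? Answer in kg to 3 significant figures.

[OCl⁻]/[HOCl] = 10^(pH − pKa) = 10^(7.93 − 7.58) = 2.239; fraction as HOCl = 1/(1 + 2.239) = 0.3088.
Free chlorine required for 2.01 ppm HOCl: 2.01 / 0.3088 = 6.51 ppm.
FC to add: 6.51 − 0.7 = 5.81 mg/L as Cl₂.
Cl₂ equivalent: 5.81 mg/L × 832,000 L = 4834 g.
Product at 90.9% available Cl: 4834 / 0.909 = 5318 g.

5.32 kg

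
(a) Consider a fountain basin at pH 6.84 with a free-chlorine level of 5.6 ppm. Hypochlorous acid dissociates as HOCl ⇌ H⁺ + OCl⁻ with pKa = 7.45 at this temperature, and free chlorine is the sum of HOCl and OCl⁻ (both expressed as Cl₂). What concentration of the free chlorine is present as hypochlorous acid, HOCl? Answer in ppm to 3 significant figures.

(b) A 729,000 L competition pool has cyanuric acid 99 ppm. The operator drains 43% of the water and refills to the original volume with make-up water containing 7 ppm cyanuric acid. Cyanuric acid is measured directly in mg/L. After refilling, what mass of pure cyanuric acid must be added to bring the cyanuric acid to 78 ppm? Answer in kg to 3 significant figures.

(a) 4.50 ppm; (b) 13.5 kg

(a) [OCl⁻]/[HOCl] = 10^(pH − pKa) = 10^(6.84 − 7.45) = 10^-0.61 = 0.2455.
(a) Fraction as HOCl = 1 / (1 + 0.2455) = 0.8029.
(a) HOCl = 0.8029 × 5.6 ppm = 4.496 ppm.

(b) After draining 43% and refilling: 99 × 0.57 + 7 × 0.43 = 59.44 ppm.
(b) Deficit to target: 78 − 59.44 = 18.56 mg/L.
(b) Mass: 18.56 mg/L × 729,000 L = 13,530 g cyanuric acid.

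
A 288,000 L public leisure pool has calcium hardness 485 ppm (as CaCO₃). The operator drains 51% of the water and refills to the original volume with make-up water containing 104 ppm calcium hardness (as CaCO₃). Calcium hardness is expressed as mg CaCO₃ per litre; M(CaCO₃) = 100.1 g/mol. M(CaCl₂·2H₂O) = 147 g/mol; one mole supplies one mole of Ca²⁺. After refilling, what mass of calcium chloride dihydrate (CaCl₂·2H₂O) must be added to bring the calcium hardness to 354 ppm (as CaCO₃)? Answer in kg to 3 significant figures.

26.8 kg

After draining 51% and refilling: 485 × 0.49 + 104 × 0.51 = 290.69 ppm.
Deficit to target: 354 − 290.69 = 63.31 mg/L.
As CaCO₃: 63.31 mg/L × 288,000 L = 18,230 g; ÷ 100.1 = 182.2 mol Ca²⁺.
Mass: 182.2 × 147 = 26,780 g.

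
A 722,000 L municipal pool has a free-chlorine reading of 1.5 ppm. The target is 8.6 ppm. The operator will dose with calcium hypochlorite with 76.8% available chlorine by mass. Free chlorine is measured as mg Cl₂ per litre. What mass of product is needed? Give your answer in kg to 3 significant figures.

6.67 kg

Chlorine deficit: 8.6 − 1.5 = 7.1 ppm = 7.1 mg/L as Cl₂.
Cl₂ equivalent needed: 7.1 mg/L × 722,000 L = 5,126,000 mg = 5126 g.
Product at 76.8% available chlorine: 5126 / 0.768 = 6675 g.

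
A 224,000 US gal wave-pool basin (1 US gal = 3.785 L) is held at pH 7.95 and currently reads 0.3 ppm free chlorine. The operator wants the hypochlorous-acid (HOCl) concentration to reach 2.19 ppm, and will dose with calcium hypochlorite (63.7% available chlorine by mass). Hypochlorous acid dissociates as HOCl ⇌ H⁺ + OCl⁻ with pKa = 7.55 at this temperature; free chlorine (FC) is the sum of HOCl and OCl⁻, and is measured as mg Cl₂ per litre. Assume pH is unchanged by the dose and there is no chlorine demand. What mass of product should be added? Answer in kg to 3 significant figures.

9.84 kg

Volume: 224,000 US gal × 3.785 L/gal = 847,840 L.
[OCl⁻]/[HOCl] = 10^(pH − pKa) = 10^(7.95 − 7.55) = 2.512; fraction as HOCl = 1/(1 + 2.512) = 0.2847.
Free chlorine required for 2.19 ppm HOCl: 2.19 / 0.2847 = 7.691 ppm.
FC to add: 7.691 − 0.3 = 7.391 mg/L as Cl₂.
Cl₂ equivalent: 7.391 mg/L × 847,840 L = 6266 g.
Product at 63.7% available Cl: 6266 / 0.637 = 9837 g.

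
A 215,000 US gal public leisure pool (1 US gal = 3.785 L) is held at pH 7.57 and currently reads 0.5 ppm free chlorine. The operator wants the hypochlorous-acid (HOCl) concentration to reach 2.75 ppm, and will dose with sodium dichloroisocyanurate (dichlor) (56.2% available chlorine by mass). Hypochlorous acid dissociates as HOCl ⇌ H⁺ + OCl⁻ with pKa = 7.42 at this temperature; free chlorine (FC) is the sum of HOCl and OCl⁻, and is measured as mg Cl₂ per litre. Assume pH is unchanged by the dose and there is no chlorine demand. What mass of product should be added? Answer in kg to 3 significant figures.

8.88 kg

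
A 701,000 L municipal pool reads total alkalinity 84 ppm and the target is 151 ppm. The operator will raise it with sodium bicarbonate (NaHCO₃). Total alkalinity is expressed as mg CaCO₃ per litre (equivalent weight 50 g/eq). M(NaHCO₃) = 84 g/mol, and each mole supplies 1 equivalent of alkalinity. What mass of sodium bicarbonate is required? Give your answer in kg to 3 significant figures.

78.9 kg

Alkalinity to add: (151 − 84) = 67 mg/L as CaCO₃ × 701,000 L = 46,970 g as CaCO₃.
Equivalents: 46,970 g ÷ 50 g/eq = 939.3 eq.
NaHCO₃ supplies 1 eq per mole → 939.3 mol.
Mass: 939.3 mol × 84 g/mol = 78,900 g.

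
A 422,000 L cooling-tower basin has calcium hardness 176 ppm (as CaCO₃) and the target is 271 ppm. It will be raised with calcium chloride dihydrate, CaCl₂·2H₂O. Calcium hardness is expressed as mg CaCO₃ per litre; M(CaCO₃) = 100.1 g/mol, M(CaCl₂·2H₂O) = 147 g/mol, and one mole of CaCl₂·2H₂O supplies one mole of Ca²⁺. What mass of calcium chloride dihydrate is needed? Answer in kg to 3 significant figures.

Hardness to add: (271 − 176) = 95 mg/L as CaCO₃ × 422,000 L = 40,090 g as CaCO₃.
Moles of Ca²⁺ (1 mol Ca²⁺ ≡ 1 mol CaCO₃): 40,090 / 100.1 g/mol = 400.5 mol.
Mass of CaCl₂·2H₂O: 400.5 × 147 = 58,870 g.

58.9 kg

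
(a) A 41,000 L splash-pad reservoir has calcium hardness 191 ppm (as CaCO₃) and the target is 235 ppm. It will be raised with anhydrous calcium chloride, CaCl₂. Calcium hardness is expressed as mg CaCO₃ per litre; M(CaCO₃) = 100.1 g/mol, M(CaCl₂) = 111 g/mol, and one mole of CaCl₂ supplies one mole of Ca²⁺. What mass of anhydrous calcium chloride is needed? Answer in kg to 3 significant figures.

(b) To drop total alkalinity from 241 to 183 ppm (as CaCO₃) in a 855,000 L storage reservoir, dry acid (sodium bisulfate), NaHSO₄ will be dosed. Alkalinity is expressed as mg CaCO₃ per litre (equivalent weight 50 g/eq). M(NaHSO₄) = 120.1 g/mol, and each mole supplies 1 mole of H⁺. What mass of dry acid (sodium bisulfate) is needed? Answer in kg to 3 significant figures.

(a) 2.00 kg; (b) 119 kg

(a) Hardness to add: (235 − 191) = 44 mg/L as CaCO₃ × 41,000 L = 1804 g as CaCO₃.
(a) Moles of Ca²⁺ (1 mol Ca²⁺ ≡ 1 mol CaCO₃): 1804 / 100.1 g/mol = 18.02 mol.
(a) Mass of CaCl₂: 18.02 × 111 = 2000 g.

(b) Alkalinity to neutralize: (241 − 183) = 58 mg/L as CaCO₃ × 855,000 L = 49,590 g as CaCO₃.
(b) Equivalents of H⁺ required: 49,590 ÷ 50 g/eq = 991.8 eq = 991.8 mol NaHSO₄.
(b) Mass of NaHSO₄: 991.8 × 120.1 = 119,100 g.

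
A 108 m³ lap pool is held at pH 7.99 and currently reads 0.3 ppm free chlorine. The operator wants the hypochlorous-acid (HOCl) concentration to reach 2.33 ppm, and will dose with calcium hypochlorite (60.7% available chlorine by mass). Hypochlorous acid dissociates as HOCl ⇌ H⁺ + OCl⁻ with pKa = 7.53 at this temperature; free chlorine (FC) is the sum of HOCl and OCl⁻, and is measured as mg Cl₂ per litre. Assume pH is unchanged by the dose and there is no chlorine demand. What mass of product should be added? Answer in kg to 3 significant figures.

Volume: 108 m³ = 108,000 L.
[OCl⁻]/[HOCl] = 10^(pH − pKa) = 10^(7.99 − 7.53) = 2.884; fraction as HOCl = 1/(1 + 2.884) = 0.2575.
Free chlorine required for 2.33 ppm HOCl: 2.33 / 0.2575 = 9.05 ppm.
FC to add: 9.05 − 0.3 = 8.75 mg/L as Cl₂.
Cl₂ equivalent: 8.75 mg/L × 108,000 L = 945 g.
Product at 60.7% available Cl: 945 / 0.607 = 1557 g.

1.56 kg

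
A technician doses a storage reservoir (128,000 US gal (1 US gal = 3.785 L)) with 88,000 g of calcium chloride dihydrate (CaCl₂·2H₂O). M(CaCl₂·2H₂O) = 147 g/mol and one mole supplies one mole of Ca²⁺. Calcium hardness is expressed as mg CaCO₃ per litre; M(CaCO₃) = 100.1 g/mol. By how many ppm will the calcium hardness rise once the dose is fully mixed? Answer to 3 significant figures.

124 ppm

Volume: 128,000 US gal × 3.785 L/gal = 484,480 L.
Moles of Ca²⁺: 88,000 g ÷ 147 g/mol = 598.6 mol.
As CaCO₃: 598.6 mol × 100.1 g/mol = 59,920 g.
Rise: 59,920 g / 484,480 L × 1000 = 123.7 mg/L.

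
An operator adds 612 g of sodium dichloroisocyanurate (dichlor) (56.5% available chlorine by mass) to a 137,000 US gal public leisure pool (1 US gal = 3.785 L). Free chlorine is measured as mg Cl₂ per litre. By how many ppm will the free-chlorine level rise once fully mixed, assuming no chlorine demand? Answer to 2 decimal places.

Volume: 137,000 US gal × 3.785 L/gal = 518,545 L.
Available chlorine delivered: 612 g × 0.565 = 345.8 g as Cl₂.
Concentration rise: 345.8 g / 518,545 L = 0.6668 mg/L = 0.67 ppm.

0.67 ppm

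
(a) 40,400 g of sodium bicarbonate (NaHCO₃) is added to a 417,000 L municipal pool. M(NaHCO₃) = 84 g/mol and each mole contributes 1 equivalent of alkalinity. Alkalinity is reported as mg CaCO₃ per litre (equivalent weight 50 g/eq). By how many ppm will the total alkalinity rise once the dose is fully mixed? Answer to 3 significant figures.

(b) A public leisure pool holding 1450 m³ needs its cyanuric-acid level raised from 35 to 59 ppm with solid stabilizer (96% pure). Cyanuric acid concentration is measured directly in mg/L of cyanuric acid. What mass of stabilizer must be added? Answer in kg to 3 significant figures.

(a) Moles of NaHCO₃: 40,400 g ÷ 84 g/mol = 481 mol → 481 eq of alkalinity.
(a) As CaCO₃: 481 eq × 50 g/eq = 24,050 g.
(a) Rise: 24,050 g / 417,000 L × 1000 = 57.67 mg/L.

(b) Volume: 1450 m³ = 1,450,000 L.
(b) CYA to add: (59 − 35) = 24 mg/L × 1,450,000 L = 34,800 g cyanuric acid.
(b) At 96% purity: 34,800 / 0.96 = 36,250 g product.

(a) 57.7 ppm; (b) 36.2 kg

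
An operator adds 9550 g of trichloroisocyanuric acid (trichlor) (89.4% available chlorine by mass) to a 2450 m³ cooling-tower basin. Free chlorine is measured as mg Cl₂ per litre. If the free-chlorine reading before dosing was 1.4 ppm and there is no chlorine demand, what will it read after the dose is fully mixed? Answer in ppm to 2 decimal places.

Volume: 2450 m³ = 2,450,000 L.
Available chlorine delivered: 9550 g × 0.894 = 8538 g as Cl₂.
Concentration rise: 8538 g / 2,450,000 L = 3.485 mg/L = 3.48 ppm.
Final FC: 1.4 + 3.48 = 4.88 ppm.

4.88 ppm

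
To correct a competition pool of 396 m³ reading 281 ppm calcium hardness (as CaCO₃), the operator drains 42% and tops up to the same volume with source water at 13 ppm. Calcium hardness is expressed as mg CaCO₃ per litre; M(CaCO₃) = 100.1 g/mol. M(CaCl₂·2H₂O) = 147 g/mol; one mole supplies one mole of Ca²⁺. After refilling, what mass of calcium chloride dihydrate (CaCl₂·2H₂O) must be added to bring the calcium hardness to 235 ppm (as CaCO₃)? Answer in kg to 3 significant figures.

38.7 kg

Volume: 396 m³ = 396,000 L.
After draining 42% and refilling: 281 × 0.58 + 13 × 0.42 = 168.44 ppm.
Deficit to target: 235 − 168.44 = 66.56 mg/L.
As CaCO₃: 66.56 mg/L × 396,000 L = 26,360 g; ÷ 100.1 = 263.3 mol Ca²⁺.
Mass: 263.3 × 147 = 38,710 g.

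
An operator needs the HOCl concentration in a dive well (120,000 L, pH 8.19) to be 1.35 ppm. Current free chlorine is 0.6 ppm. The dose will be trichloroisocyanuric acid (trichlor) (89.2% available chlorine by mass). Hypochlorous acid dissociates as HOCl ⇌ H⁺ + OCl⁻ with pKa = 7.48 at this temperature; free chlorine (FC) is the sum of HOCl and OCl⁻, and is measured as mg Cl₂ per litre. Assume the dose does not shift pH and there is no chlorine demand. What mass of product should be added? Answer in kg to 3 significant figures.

1.03 kg

[OCl⁻]/[HOCl] = 10^(pH − pKa) = 10^(8.19 − 7.48) = 5.129; fraction as HOCl = 1/(1 + 5.129) = 0.1632.
Free chlorine required for 1.35 ppm HOCl: 1.35 / 0.1632 = 8.274 ppm.
FC to add: 8.274 − 0.6 = 7.674 mg/L as Cl₂.
Cl₂ equivalent: 7.674 mg/L × 120,000 L = 920.8 g.
Product at 89.2% available Cl: 920.8 / 0.892 = 1032 g.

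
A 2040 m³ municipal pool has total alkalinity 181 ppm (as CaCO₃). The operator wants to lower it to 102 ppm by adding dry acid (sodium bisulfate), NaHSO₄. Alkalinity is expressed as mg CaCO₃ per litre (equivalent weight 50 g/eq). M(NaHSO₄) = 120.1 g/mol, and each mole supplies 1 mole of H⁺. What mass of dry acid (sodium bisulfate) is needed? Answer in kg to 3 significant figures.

387 kg

Volume: 2040 m³ = 2,040,000 L.
Alkalinity to neutralize: (181 − 102) = 79 mg/L as CaCO₃ × 2,040,000 L = 161,200 g as CaCO₃.
Equivalents of H⁺ required: 161,200 ÷ 50 g/eq = 3223 eq = 3223 mol NaHSO₄.
Mass of NaHSO₄: 3223 × 120.1 = 387,100 g.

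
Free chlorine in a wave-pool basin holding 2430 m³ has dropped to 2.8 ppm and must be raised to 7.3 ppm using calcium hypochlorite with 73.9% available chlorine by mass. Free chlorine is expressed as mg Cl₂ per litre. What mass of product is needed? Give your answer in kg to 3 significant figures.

Volume: 2430 m³ = 2,430,000 L.
Chlorine deficit: 7.3 − 2.8 = 4.5 ppm = 4.5 mg/L as Cl₂.
Cl₂ equivalent needed: 4.5 mg/L × 2,430,000 L = 10,940,000 mg = 10,940 g.
Product at 73.9% available chlorine: 10,940 / 0.739 = 14,800 g.

14.8 kg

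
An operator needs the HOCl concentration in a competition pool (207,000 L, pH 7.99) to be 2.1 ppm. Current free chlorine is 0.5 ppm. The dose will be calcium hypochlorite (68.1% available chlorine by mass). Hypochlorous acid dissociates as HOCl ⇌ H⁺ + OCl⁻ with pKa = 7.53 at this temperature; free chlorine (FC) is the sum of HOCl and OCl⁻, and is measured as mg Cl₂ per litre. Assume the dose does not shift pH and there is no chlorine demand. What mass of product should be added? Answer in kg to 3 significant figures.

[OCl⁻]/[HOCl] = 10^(pH − pKa) = 10^(7.99 − 7.53) = 2.884; fraction as HOCl = 1/(1 + 2.884) = 0.2575.
Free chlorine required for 2.1 ppm HOCl: 2.1 / 0.2575 = 8.156 ppm.
FC to add: 8.156 − 0.5 = 7.656 mg/L as Cl₂.
Cl₂ equivalent: 7.656 mg/L × 207,000 L = 1585 g.
Product at 68.1% available Cl: 1585 / 0.681 = 2327 g.

2.33 kg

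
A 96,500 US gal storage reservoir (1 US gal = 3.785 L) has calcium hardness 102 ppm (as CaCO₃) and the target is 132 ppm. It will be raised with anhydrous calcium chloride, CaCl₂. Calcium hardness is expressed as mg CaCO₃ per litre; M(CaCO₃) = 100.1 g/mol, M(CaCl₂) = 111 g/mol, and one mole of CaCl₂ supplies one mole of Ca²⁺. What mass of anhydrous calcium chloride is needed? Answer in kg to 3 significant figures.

Volume: 96,500 US gal × 3.785 L/gal = 365,252 L.
Hardness to add: (132 − 102) = 30 mg/L as CaCO₃ × 365,252 L = 10,960 g as CaCO₃.
Moles of Ca²⁺ (1 mol Ca²⁺ ≡ 1 mol CaCO₃): 10,960 / 100.1 g/mol = 109.5 mol.
Mass of CaCl₂: 109.5 × 111 = 12,150 g.

12.2 kg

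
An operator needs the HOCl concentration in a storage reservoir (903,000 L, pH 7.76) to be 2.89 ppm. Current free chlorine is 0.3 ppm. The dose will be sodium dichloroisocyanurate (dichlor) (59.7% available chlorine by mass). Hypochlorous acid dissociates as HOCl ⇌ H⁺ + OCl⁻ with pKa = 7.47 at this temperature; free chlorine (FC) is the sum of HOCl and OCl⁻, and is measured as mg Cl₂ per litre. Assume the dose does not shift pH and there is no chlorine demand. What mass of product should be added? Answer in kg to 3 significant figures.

12.4 kg

[OCl⁻]/[HOCl] = 10^(pH − pKa) = 10^(7.76 − 7.47) = 1.95; fraction as HOCl = 1/(1 + 1.95) = 0.339.
Free chlorine required for 2.89 ppm HOCl: 2.89 / 0.339 = 8.525 ppm.
FC to add: 8.525 − 0.3 = 8.225 mg/L as Cl₂.
Cl₂ equivalent: 8.225 mg/L × 903,000 L = 7427 g.
Product at 59.7% available Cl: 7427 / 0.597 = 12,440 g.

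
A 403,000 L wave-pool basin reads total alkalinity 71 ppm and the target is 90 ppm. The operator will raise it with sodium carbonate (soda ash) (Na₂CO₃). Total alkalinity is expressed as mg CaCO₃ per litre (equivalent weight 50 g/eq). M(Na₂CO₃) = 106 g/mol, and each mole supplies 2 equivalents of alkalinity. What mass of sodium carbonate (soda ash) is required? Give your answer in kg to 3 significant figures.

Alkalinity to add: (90 − 71) = 19 mg/L as CaCO₃ × 403,000 L = 7657 g as CaCO₃.
Equivalents: 7657 g ÷ 50 g/eq = 153.1 eq.
Each mole of Na₂CO₃ supplies 2 eq, so 153.1 / 2 = 76.57 mol.
Mass: 76.57 mol × 106 g/mol = 8116 g.

8.12 kg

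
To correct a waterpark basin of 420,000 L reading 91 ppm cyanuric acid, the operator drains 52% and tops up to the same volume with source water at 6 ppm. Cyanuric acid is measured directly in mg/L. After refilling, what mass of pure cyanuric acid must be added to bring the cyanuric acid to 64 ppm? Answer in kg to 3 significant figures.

After draining 52% and refilling: 91 × 0.48 + 6 × 0.52 = 46.8 ppm.
Deficit to target: 64 − 46.8 = 17.2 mg/L.
Mass: 17.2 mg/L × 420,000 L = 7224 g cyanuric acid.

7.22 kg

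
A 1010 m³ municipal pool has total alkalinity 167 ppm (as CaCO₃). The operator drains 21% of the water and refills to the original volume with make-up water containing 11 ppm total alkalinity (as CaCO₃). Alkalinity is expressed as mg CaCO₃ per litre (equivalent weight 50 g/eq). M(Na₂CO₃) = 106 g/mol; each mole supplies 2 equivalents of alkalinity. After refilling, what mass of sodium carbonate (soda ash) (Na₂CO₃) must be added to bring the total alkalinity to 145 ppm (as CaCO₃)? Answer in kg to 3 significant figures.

Volume: 1010 m³ = 1,010,000 L.
After draining 21% and refilling: 167 × 0.79 + 11 × 0.21 = 134.24 ppm.
Deficit to target: 145 − 134.24 = 10.76 mg/L.
As CaCO₃: 10.76 mg/L × 1,010,000 L = 10,870 g; ÷ 50 g/eq ÷ 2 = 108.7 mol Na₂CO₃.
Mass: 108.7 × 106 = 11,520 g.

11.5 kg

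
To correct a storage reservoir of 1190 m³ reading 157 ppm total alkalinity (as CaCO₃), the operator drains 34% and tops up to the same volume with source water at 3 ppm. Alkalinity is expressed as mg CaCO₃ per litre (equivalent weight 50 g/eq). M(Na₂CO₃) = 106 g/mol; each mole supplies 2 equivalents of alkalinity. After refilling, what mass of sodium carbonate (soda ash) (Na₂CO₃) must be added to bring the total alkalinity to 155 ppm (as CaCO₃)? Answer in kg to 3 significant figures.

63.5 kg

Volume: 1190 m³ = 1,190,000 L.
After draining 34% and refilling: 157 × 0.66 + 3 × 0.34 = 104.64 ppm.
Deficit to target: 155 − 104.64 = 50.36 mg/L.
As CaCO₃: 50.36 mg/L × 1,190,000 L = 59,930 g; ÷ 50 g/eq ÷ 2 = 599.3 mol Na₂CO₃.
Mass: 599.3 × 106 = 63,520 g.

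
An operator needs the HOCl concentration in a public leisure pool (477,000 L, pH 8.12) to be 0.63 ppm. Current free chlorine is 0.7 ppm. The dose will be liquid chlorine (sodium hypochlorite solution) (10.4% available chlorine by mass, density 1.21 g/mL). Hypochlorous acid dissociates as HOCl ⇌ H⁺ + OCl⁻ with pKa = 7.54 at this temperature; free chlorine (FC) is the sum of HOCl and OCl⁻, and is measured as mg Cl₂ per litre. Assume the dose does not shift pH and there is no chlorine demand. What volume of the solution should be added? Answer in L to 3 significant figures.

[OCl⁻]/[HOCl] = 10^(pH − pKa) = 10^(8.12 − 7.54) = 3.802; fraction as HOCl = 1/(1 + 3.802) = 0.2083.
Free chlorine required for 0.63 ppm HOCl: 0.63 / 0.2083 = 3.025 ppm.
FC to add: 3.025 − 0.7 = 2.325 mg/L as Cl₂.
Cl₂ equivalent: 2.325 mg/L × 477,000 L = 1109 g.
Product at 10.4% available Cl: 1109 / 0.104 = 10,660 g.
Volume: 10,660 g ÷ 1.21 g/mL = 8814 mL.

8.81 L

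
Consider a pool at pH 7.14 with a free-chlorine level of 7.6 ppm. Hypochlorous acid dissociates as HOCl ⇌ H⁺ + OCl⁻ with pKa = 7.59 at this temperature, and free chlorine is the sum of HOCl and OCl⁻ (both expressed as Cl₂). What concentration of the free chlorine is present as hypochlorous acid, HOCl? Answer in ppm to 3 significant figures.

5.61 ppm

[OCl⁻]/[HOCl] = 10^(pH − pKa) = 10^(7.14 − 7.59) = 10^-0.45 = 0.3548.
Fraction as HOCl = 1 / (1 + 0.3548) = 0.7381.
HOCl = 0.7381 × 7.6 ppm = 5.61 ppm.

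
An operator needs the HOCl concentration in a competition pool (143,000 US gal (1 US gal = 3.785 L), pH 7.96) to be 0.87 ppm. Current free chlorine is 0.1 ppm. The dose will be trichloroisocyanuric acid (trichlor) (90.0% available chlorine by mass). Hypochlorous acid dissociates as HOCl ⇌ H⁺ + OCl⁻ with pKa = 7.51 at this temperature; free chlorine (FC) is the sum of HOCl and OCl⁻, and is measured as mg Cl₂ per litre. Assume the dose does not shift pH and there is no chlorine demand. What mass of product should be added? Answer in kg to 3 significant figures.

Volume: 143,000 US gal × 3.785 L/gal = 541,255 L.
[OCl⁻]/[HOCl] = 10^(pH − pKa) = 10^(7.96 − 7.51) = 2.818; fraction as HOCl = 1/(1 + 2.818) = 0.2619.
Free chlorine required for 0.87 ppm HOCl: 0.87 / 0.2619 = 3.322 ppm.
FC to add: 3.322 − 0.1 = 3.222 mg/L as Cl₂.
Cl₂ equivalent: 3.222 mg/L × 541,255 L = 1744 g.
Product at 90.0% available Cl: 1744 / 0.9 = 1938 g.

1.94 kg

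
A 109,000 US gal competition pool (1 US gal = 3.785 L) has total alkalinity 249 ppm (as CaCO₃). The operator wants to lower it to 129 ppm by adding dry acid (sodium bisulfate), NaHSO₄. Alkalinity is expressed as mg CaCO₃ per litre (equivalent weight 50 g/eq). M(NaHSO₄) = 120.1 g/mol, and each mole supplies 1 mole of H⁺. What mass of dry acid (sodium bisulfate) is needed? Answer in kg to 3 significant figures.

Volume: 109,000 US gal × 3.785 L/gal = 412,565 L.
Alkalinity to neutralize: (249 − 129) = 120 mg/L as CaCO₃ × 412,565 L = 49,510 g as CaCO₃.
Equivalents of H⁺ required: 49,510 ÷ 50 g/eq = 990.2 eq = 990.2 mol NaHSO₄.
Mass of NaHSO₄: 990.2 × 120.1 = 118,900 g.

119 kg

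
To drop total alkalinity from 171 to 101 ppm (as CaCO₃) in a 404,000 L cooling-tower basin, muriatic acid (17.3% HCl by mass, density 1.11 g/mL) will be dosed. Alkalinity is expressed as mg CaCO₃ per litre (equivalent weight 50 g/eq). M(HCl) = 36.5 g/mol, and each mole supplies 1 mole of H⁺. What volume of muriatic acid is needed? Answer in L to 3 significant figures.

108 L

Alkalinity to neutralize: (171 − 101) = 70 mg/L as CaCO₃ × 404,000 L = 28,280 g as CaCO₃.
Equivalents of H⁺ required: 28,280 ÷ 50 g/eq = 565.6 eq = 565.6 mol HCl.
Mass of HCl: 565.6 × 36.5 = 20,640 g.
Mass of 17.3% solution: 20,640 / 0.173 = 119,300 g.
Volume: 119,300 g ÷ 1.11 g/mL = 107,500 mL.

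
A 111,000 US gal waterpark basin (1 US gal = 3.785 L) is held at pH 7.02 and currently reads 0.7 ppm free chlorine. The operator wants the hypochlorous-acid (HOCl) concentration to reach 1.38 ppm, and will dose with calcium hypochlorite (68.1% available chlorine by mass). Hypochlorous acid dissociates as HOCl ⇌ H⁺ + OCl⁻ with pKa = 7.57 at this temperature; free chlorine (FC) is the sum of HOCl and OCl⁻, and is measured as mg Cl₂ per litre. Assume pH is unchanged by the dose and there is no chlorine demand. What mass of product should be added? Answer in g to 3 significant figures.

659 g

Volume: 111,000 US gal × 3.785 L/gal = 420,135 L.
[OCl⁻]/[HOCl] = 10^(pH − pKa) = 10^(7.02 − 7.57) = 0.2818; fraction as HOCl = 1/(1 + 0.2818) = 0.7801.
Free chlorine required for 1.38 ppm HOCl: 1.38 / 0.7801 = 1.769 ppm.
FC to add: 1.769 − 0.7 = 1.069 mg/L as Cl₂.
Cl₂ equivalent: 1.069 mg/L × 420,135 L = 449.1 g.
Product at 68.1% available Cl: 449.1 / 0.681 = 659.5 g.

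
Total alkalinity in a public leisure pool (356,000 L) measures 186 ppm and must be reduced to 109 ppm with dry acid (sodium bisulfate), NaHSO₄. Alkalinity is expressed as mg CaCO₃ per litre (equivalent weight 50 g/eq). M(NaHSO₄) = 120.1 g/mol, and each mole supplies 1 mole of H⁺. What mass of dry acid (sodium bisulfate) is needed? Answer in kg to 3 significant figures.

65.8 kg

Alkalinity to neutralize: (186 − 109) = 77 mg/L as CaCO₃ × 356,000 L = 27,410 g as CaCO₃.
Equivalents of H⁺ required: 27,410 ÷ 50 g/eq = 548.2 eq = 548.2 mol NaHSO₄.
Mass of NaHSO₄: 548.2 × 120.1 = 65,840 g.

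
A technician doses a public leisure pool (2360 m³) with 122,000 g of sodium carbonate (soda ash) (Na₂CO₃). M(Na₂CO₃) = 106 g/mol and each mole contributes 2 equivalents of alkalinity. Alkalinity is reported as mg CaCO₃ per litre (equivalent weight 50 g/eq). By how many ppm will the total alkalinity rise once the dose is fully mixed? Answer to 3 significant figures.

Volume: 2360 m³ = 2,360,000 L.
Moles of Na₂CO₃: 122,000 g ÷ 106 g/mol = 1151 mol → 2302 eq of alkalinity.
As CaCO₃: 2302 eq × 50 g/eq = 115,100 g.
Rise: 115,100 g / 2,360,000 L × 1000 = 48.77 mg/L.

48.8 ppm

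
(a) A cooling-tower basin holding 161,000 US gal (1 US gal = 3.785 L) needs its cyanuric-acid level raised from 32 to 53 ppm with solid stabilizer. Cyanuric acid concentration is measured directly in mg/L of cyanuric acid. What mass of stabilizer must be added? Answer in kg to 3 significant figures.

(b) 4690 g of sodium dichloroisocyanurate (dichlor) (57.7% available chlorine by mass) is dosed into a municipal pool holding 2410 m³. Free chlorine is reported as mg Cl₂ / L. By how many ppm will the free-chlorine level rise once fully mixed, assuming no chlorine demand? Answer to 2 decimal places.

(a) Volume: 161,000 US gal × 3.785 L/gal = 609,385 L.
(a) CYA to add: (53 − 32) = 21 mg/L × 609,385 L = 12,800 g cyanuric acid.

(b) Volume: 2410 m³ = 2,410,000 L.
(b) Available chlorine delivered: 4690 g × 0.577 = 2706 g as Cl₂.
(b) Concentration rise: 2706 g / 2,410,000 L = 1.123 mg/L = 1.12 ppm.

(a) 12.8 kg; (b) 1.12 ppm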